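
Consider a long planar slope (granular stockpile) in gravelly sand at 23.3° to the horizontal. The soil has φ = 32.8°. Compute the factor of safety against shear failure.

For a dry cohesionless infinite slope the factor of safety is FS = tanφ / tanβ.
FS = tan32.8° / tan23.3° = 0.6445 / 0.4307 = 1.496

FS = 1.50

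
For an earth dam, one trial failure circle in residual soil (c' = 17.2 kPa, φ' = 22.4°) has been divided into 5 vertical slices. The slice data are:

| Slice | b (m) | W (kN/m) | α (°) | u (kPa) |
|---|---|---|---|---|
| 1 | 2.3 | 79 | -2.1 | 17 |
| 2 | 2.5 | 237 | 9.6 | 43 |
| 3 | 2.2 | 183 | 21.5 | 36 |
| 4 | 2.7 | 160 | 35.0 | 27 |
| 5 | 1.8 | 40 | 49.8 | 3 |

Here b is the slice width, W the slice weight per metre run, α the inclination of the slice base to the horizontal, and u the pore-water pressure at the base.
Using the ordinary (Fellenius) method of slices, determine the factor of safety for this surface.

FS = 1.57

Ordinary method of slices: FS = Σ[c'·Δl_i + (W_i cosα_i − u_i·Δl_i)·tanφ'] / Σ W_i sinα_i, with Δl_i = b_i / cosα_i.
Slice 1: Δl = 2.3/cos(-2.1°) = 2.302 m; N'_1 = 79·cos(-2.1°) − 17·2.302 = 39.8; c'Δl = 39.59; W sinα = -2.9
Slice 2: Δl = 2.5/cos9.6° = 2.536 m; N'_2 = 237·cos9.6° − 43·2.536 = 124.7; c'Δl = 43.61; W sinα = 39.5
Slice 3: Δl = 2.2/cos21.5° = 2.365 m; N'_3 = 183·cos21.5° − 36·2.365 = 85.1; c'Δl = 40.67; W sinα = 67.1
Slice 4: Δl = 2.7/cos35.0° = 3.296 m; N'_4 = 160·cos35.0° − 27·3.296 = 42.1; c'Δl = 56.69; W sinα = 91.8
Slice 5: Δl = 1.8/cos49.8° = 2.789 m; N'_5 = 40·cos49.8° − 3·2.789 = 17.5; c'Δl = 47.97; W sinα = 30.6
Σc'Δl = 228.5 kN/m; ΣN' = 309.1 kN/m; ΣW sinα = 226.0 kN/m
Resisting = 228.5 + 309.1·tan22.4° = 228.5 + 127.4 = 355.9 kN/m
FS = 355.9 / 226.0 = 1.575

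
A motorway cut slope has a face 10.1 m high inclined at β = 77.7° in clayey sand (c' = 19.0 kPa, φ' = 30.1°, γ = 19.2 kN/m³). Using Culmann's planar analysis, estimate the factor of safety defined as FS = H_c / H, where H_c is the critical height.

H_c = (4c'/γ) · sinβ cosφ' / [1 − cos(β − φ')]
    = (4·19.0/19.2) · sin77.7°·cos30.1° / [1 − cos47.6°]
    = 3.958 · 0.8453 / 0.3257 = 10.27 m
FS = H_c / H = 10.27 / 10.1 = 1.017

FS = 1.02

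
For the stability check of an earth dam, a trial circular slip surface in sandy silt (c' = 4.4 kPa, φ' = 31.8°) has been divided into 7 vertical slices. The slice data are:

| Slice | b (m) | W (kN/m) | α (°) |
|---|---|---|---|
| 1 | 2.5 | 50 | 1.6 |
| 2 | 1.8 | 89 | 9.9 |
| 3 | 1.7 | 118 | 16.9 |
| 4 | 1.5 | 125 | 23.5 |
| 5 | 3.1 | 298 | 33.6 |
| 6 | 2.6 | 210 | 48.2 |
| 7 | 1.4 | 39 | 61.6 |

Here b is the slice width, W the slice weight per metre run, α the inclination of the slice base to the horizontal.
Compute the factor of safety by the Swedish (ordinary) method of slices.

FS = 1.22

Ordinary method of slices: FS = Σ[c'·Δl_i + (W_i cosα_i)·tanφ'] / Σ W_i sinα_i, with Δl_i = b_i / cosα_i.
Slice 1: Δl = 2.5/cos1.6° = 2.501 m; N'_1 = 50·cos1.6° = 50.0; c'Δl = 11.00; W sinα = 1.4
Slice 2: Δl = 1.8/cos9.9° = 1.827 m; N'_2 = 89·cos9.9° = 87.7; c'Δl = 8.04; W sinα = 15.3
Slice 3: Δl = 1.7/cos16.9° = 1.777 m; N'_3 = 118·cos16.9° = 112.9; c'Δl = 7.82; W sinα = 34.3
Slice 4: Δl = 1.5/cos23.5° = 1.636 m; N'_4 = 125·cos23.5° = 114.6; c'Δl = 7.20; W sinα = 49.8
Slice 5: Δl = 3.1/cos33.6° = 3.722 m; N'_5 = 298·cos33.6° = 248.2; c'Δl = 16.38; W sinα = 164.9
Slice 6: Δl = 2.6/cos48.2° = 3.901 m; N'_6 = 210·cos48.2° = 140.0; c'Δl = 17.16; W sinα = 156.5
Slice 7: Δl = 1.4/cos61.6° = 2.944 m; N'_7 = 39·cos61.6° = 18.5; c'Δl = 12.95; W sinα = 34.3
Σc'Δl = 80.5 kN/m; ΣN' = 771.9 kN/m; ΣW sinα = 456.6 kN/m
Resisting = 80.5 + 771.9·tan31.8° = 80.5 + 478.6 = 559.2 kN/m
FS = 559.2 / 456.6 = 1.225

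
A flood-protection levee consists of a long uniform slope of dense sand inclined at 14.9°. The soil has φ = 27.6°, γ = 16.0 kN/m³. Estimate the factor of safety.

FS = 1.96

For a dry cohesionless infinite slope the factor of safety is FS = tanφ / tanβ.
FS = tan27.6° / tan14.9° = 0.5228 / 0.2661 = 1.965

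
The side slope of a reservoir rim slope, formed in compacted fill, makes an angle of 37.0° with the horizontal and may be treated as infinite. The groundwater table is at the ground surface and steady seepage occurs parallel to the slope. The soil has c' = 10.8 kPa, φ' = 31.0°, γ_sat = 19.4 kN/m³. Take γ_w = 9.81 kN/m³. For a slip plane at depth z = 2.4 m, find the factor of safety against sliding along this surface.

FS = 0.88

With seepage parallel to the slope and the water table at the surface, the effective normal stress on the slip plane uses the buoyant unit weight γ' = γ_sat − γ_w while the driving shear stress uses γ_sat:
FS = [c' + γ' z cos²β tanφ'] / [γ_sat z sinβ cosβ]
γ' = 19.4 − 9.81 = 9.59 kN/m³
Numerator = 10.8 + 9.59·2.4·cos²37.0°·tan31.0° = 10.8 + 9.59·2.4·0.6378·0.6009 = 19.621 kPa
Denominator = 19.4·2.4·sin37.0°·cos37.0° = 19.4·2.4·0.6018·0.7986 = 22.378 kPa
FS = 19.621 / 22.378 = 0.877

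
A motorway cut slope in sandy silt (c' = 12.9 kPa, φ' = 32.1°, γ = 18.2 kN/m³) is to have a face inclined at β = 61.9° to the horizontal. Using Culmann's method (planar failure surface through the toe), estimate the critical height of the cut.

Culmann's analysis gives the critical failure plane at α_cr = (β + φ')/2 = (61.9 + 32.1)/2 = 47.0°, and the critical height
H_c = (4c'/γ) · sinβ cosφ' / [1 − cos(β − φ')]
    = (4·12.9/18.2) · sin61.9°·cos32.1° / [1 − cos(29.8°)]
    = 2.835 · 0.8821·0.8471 / [1 − 0.8678]
    = 2.835 · 0.7473 / 0.1322
    = 16.02 m

H_c = 16.02 m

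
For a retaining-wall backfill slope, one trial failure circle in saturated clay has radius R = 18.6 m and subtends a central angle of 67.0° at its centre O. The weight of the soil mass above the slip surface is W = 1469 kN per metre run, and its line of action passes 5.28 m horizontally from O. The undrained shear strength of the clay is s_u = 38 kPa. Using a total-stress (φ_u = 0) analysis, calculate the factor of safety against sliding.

Taking moments about the centre O, the resisting moment is provided by the undrained shear strength acting along the arc:
Arc length L_a = R·θ = 18.6·(67.0°·π/180) = 18.6·1.1694 = 21.75 m
M_R = s_u·L_a·R = 38·21.75·18.6 = 15373.1 kN·m/m
M_D = W·d = 1469·5.28 = 7756.3 kN·m/m
FS = M_R / M_D = 15373.1 / 7756.3 = 1.982

FS = 1.98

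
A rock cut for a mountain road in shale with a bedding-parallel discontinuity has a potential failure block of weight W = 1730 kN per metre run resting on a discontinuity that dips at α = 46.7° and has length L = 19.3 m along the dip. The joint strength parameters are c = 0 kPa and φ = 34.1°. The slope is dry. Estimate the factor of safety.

Resolving the block weight along and normal to the plane and applying the Mohr–Coulomb strength on the joint:
N' = W cosα = 1730·cos46.7° = 1186.5 kN/m
Driving force T = W sinα = 1730·sin46.7° = 1259.0 kN/m
Resisting force R = c·L + N'·tanφ = 0·19.3 + 1186.5·tan34.1° = 0.0 + 803.3 = 803.3 kN/m
FS = R / T = 803.3 / 1259.0 = 0.638

FS = 0.64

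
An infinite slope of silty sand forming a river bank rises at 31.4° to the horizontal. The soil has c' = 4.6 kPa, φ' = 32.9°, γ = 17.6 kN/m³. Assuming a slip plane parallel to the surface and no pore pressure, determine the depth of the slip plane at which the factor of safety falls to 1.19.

z = 4.52 m

Setting FS = 1.19 in FS = [c' + γz cos²β tanφ'] / [γz sinβ cosβ] and solving for z:
z = c' / [γ cosβ (FS·sinβ − cosβ·tanφ')]
  = 4.6 / [17.6·cos31.4°·(1.19·sin31.4° − cos31.4°·tan32.9°)]
  = 4.6 / [17.6·0.8536·(1.19·0.5210 − 0.8536·0.6469)]
  = 4.6 / 1.0187 = 4.515 m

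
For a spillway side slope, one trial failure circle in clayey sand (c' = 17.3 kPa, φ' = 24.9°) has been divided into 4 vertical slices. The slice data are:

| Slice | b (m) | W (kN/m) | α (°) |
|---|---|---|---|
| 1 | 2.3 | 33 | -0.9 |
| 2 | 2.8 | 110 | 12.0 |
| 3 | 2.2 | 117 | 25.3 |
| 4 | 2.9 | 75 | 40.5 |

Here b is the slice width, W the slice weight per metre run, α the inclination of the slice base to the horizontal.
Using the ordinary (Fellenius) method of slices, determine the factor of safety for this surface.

Ordinary method of slices: FS = Σ[c'·Δl_i + (W_i cosα_i)·tanφ'] / Σ W_i sinα_i, with Δl_i = b_i / cosα_i.
Slice 1: Δl = 2.3/cos(-0.9°) = 2.300 m; N'_1 = 33·cos(-0.9°) = 33.0; c'Δl = 39.79; W sinα = -0.5
Slice 2: Δl = 2.8/cos12.0° = 2.863 m; N'_2 = 110·cos12.0° = 107.6; c'Δl = 49.52; W sinα = 22.9
Slice 3: Δl = 2.2/cos25.3° = 2.433 m; N'_3 = 117·cos25.3° = 105.8; c'Δl = 42.10; W sinα = 50.0
Slice 4: Δl = 2.9/cos40.5° = 3.814 m; N'_4 = 75·cos40.5° = 57.0; c'Δl = 65.98; W sinα = 48.7
Σc'Δl = 197.4 kN/m; ΣN' = 303.4 kN/m; ΣW sinα = 121.1 kN/m
Resisting = 197.4 + 303.4·tan24.9° = 197.4 + 140.8 = 338.2 kN/m
FS = 338.2 / 121.1 = 2.794

FS = 2.79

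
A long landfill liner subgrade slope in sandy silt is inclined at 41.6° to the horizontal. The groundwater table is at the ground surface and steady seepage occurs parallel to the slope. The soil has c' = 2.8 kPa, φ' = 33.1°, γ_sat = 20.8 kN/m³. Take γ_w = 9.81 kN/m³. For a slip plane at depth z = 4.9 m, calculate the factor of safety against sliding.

FS = 0.44

With seepage parallel to the slope and the water table at the surface, the effective normal stress on the slip plane uses the buoyant unit weight γ' = γ_sat − γ_w while the driving shear stress uses γ_sat:
FS = [c' + γ' z cos²β tanφ'] / [γ_sat z sinβ cosβ]
γ' = 20.8 − 9.81 = 10.99 kN/m³
Numerator = 2.8 + 10.99·4.9·cos²41.6°·tan33.1° = 2.8 + 10.99·4.9·0.5592·0.6519 = 22.431 kPa
Denominator = 20.8·4.9·sin41.6°·cos41.6° = 20.8·4.9·0.6639·0.7478 = 50.602 kPa
FS = 22.431 / 50.602 = 0.443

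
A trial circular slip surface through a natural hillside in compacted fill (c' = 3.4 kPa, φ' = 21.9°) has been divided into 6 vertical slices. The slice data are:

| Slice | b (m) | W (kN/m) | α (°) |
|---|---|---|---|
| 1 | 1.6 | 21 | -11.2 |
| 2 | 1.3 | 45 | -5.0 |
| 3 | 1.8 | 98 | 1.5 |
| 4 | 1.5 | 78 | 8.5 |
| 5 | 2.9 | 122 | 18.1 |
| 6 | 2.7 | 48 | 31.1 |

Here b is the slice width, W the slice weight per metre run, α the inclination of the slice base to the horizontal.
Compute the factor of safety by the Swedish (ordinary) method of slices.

FS = 2.94

Ordinary method of slices: FS = Σ[c'·Δl_i + (W_i cosα_i)·tanφ'] / Σ W_i sinα_i, with Δl_i = b_i / cosα_i.
Slice 1: Δl = 1.6/cos(-11.2°) = 1.631 m; N'_1 = 21·cos(-11.2°) = 20.6; c'Δl = 5.55; W sinα = -4.1
Slice 2: Δl = 1.3/cos(-5.0°) = 1.305 m; N'_2 = 45·cos(-5.0°) = 44.8; c'Δl = 4.44; W sinα = -3.9
Slice 3: Δl = 1.8/cos1.5° = 1.801 m; N'_3 = 98·cos1.5° = 98.0; c'Δl = 6.12; W sinα = 2.6
Slice 4: Δl = 1.5/cos8.5° = 1.517 m; N'_4 = 78·cos8.5° = 77.1; c'Δl = 5.16; W sinα = 11.5
Slice 5: Δl = 2.9/cos18.1° = 3.051 m; N'_5 = 122·cos18.1° = 116.0; c'Δl = 10.37; W sinα = 37.9
Slice 6: Δl = 2.7/cos31.1° = 3.153 m; N'_6 = 48·cos31.1° = 41.1; c'Δl = 10.72; W sinα = 24.8
Σc'Δl = 42.4 kN/m; ΣN' = 397.6 kN/m; ΣW sinα = 68.8 kN/m
Resisting = 42.4 + 397.6·tan21.9° = 42.4 + 159.8 = 202.2 kN/m
FS = 202.2 / 68.8 = 2.939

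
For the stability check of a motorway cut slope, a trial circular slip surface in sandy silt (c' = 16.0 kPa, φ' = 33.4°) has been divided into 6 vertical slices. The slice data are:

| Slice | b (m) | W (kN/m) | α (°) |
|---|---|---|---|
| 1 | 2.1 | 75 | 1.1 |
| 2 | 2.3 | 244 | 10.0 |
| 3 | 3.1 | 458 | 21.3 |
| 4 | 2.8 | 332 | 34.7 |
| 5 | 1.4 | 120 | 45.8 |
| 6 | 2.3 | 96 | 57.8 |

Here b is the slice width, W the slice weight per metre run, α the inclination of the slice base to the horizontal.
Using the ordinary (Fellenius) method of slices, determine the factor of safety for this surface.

Ordinary method of slices: FS = Σ[c'·Δl_i + (W_i cosα_i)·tanφ'] / Σ W_i sinα_i, with Δl_i = b_i / cosα_i.
Slice 1: Δl = 2.1/cos1.1° = 2.100 m; N'_1 = 75·cos1.1° = 75.0; c'Δl = 33.61; W sinα = 1.4
Slice 2: Δl = 2.3/cos10.0° = 2.335 m; N'_2 = 244·cos10.0° = 240.3; c'Δl = 37.37; W sinα = 42.4
Slice 3: Δl = 3.1/cos21.3° = 3.327 m; N'_3 = 458·cos21.3° = 426.7; c'Δl = 53.24; W sinα = 166.4
Slice 4: Δl = 2.8/cos34.7° = 3.406 m; N'_4 = 332·cos34.7° = 273.0; c'Δl = 54.49; W sinα = 189.0
Slice 5: Δl = 1.4/cos45.8° = 2.008 m; N'_5 = 120·cos45.8° = 83.7; c'Δl = 32.13; W sinα = 86.0
Slice 6: Δl = 2.3/cos57.8° = 4.316 m; N'_6 = 96·cos57.8° = 51.2; c'Δl = 69.06; W sinα = 81.2
Σc'Δl = 279.9 kN/m; ΣN' = 1149.8 kN/m; ΣW sinα = 566.4 kN/m
Resisting = 279.9 + 1149.8·tan33.4° = 279.9 + 758.1 = 1038.0 kN/m
FS = 1038.0 / 566.4 = 1.833

FS = 1.83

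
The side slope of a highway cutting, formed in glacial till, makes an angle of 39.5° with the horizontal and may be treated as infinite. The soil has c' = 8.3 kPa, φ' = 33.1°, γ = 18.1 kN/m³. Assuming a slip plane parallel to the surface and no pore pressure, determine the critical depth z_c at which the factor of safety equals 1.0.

Setting FS = 1.00 in FS = [c' + γz cos²β tanφ'] / [γz sinβ cosβ] and solving for z:
z = c' / [γ cosβ (FS·sinβ − cosβ·tanφ')]
  = 8.3 / [18.1·cos39.5°·(1.00·sin39.5° − cos39.5°·tan33.1°)]
  = 8.3 / [18.1·0.7716·(1.00·0.6361 − 0.7716·0.6519)]
  = 8.3 / 1.8584 = 4.466 m

z_c = 4.47 m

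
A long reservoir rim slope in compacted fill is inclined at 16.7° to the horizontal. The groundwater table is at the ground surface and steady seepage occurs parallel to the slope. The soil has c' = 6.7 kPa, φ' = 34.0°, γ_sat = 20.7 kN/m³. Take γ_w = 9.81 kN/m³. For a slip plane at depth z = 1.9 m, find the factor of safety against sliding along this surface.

With seepage parallel to the slope and the water table at the surface, the effective normal stress on the slip plane uses the buoyant unit weight γ' = γ_sat − γ_w while the driving shear stress uses γ_sat:
FS = [c' + γ' z cos²β tanφ'] / [γ_sat z sinβ cosβ]
γ' = 20.7 − 9.81 = 10.89 kN/m³
Numerator = 6.7 + 10.89·1.9·cos²16.7°·tan34.0° = 6.7 + 10.89·1.9·0.9174·0.6745 = 19.504 kPa
Denominator = 20.7·1.9·sin16.7°·cos16.7° = 20.7·1.9·0.2874·0.9578 = 10.825 kPa
FS = 19.504 / 10.825 = 1.802

FS = 1.80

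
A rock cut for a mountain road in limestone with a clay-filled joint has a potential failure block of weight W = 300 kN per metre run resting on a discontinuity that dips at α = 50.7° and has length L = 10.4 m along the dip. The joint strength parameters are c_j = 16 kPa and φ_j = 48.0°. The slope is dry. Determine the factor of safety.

FS = 1.63

Resolving the block weight along and normal to the plane and applying the Mohr–Coulomb strength on the joint:
N' = W cosα = 300·cos50.7° = 190.0 kN/m
Driving force T = W sinα = 300·sin50.7° = 232.2 kN/m
Resisting force R = c_j·L + N'·tanφ_j = 16·10.4 + 190.0·tan48.0° = 166.4 + 211.0 = 377.4 kN/m
FS = R / T = 377.4 / 232.2 = 1.626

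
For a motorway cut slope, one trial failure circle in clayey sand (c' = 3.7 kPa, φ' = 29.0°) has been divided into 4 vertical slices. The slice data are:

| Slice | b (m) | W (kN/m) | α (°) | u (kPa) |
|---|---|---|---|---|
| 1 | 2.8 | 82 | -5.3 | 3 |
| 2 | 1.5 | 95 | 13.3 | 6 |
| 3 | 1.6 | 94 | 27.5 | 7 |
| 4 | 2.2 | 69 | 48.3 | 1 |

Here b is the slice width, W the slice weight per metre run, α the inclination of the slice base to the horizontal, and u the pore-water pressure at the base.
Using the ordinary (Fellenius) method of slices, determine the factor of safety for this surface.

FS = 1.69

Ordinary method of slices: FS = Σ[c'·Δl_i + (W_i cosα_i − u_i·Δl_i)·tanφ'] / Σ W_i sinα_i, with Δl_i = b_i / cosα_i.
Slice 1: Δl = 2.8/cos(-5.3°) = 2.812 m; N'_1 = 82·cos(-5.3°) − 3·2.812 = 73.2; c'Δl = 10.40; W sinα = -7.6
Slice 2: Δl = 1.5/cos13.3° = 1.541 m; N'_2 = 95·cos13.3° − 6·1.541 = 83.2; c'Δl = 5.70; W sinα = 21.9
Slice 3: Δl = 1.6/cos27.5° = 1.804 m; N'_3 = 94·cos27.5° − 7·1.804 = 70.8; c'Δl = 6.67; W sinα = 43.4
Slice 4: Δl = 2.2/cos48.3° = 3.307 m; N'_4 = 69·cos48.3° − 1·3.307 = 42.6; c'Δl = 12.24; W sinα = 51.5
Σc'Δl = 35.0 kN/m; ΣN' = 269.8 kN/m; ΣW sinα = 109.2 kN/m
Resisting = 35.0 + 269.8·tan29.0° = 35.0 + 149.5 = 184.6 kN/m
FS = 184.6 / 109.2 = 1.690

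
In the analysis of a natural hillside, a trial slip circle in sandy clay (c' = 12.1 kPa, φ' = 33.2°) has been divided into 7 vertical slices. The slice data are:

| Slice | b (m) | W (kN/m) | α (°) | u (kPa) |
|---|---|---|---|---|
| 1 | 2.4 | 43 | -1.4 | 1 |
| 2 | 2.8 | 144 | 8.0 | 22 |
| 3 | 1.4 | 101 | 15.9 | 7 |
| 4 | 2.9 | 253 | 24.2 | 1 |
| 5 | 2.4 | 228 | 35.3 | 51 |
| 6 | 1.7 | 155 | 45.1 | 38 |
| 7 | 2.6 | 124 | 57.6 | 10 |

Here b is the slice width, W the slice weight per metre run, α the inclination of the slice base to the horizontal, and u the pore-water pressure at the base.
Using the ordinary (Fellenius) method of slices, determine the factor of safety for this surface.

Ordinary method of slices: FS = Σ[c'·Δl_i + (W_i cosα_i − u_i·Δl_i)·tanφ'] / Σ W_i sinα_i, with Δl_i = b_i / cosα_i.
Slice 1: Δl = 2.4/cos(-1.4°) = 2.401 m; N'_1 = 43·cos(-1.4°) − 1·2.401 = 40.6; c'Δl = 29.05; W sinα = -1.1
Slice 2: Δl = 2.8/cos8.0° = 2.828 m; N'_2 = 144·cos8.0° − 22·2.828 = 80.4; c'Δl = 34.21; W sinα = 20.0
Slice 3: Δl = 1.4/cos15.9° = 1.456 m; N'_3 = 101·cos15.9° − 7·1.456 = 86.9; c'Δl = 17.61; W sinα = 27.7
Slice 4: Δl = 2.9/cos24.2° = 3.179 m; N'_4 = 253·cos24.2° − 1·3.179 = 227.6; c'Δl = 38.47; W sinα = 103.7
Slice 5: Δl = 2.4/cos35.3° = 2.941 m; N'_5 = 228·cos35.3° − 51·2.941 = 36.1; c'Δl = 35.58; W sinα = 131.8
Slice 6: Δl = 1.7/cos45.1° = 2.408 m; N'_6 = 155·cos45.1° − 38·2.408 = 17.9; c'Δl = 29.14; W sinα = 109.8
Slice 7: Δl = 2.6/cos57.6° = 4.852 m; N'_7 = 124·cos57.6° − 10·4.852 = 17.9; c'Δl = 58.71; W sinα = 104.7
Σc'Δl = 242.8 kN/m; ΣN' = 507.4 kN/m; ΣW sinα = 496.6 kN/m
Resisting = 242.8 + 507.4·tan33.2° = 242.8 + 332.1 = 574.8 kN/m
FS = 574.8 / 496.6 = 1.158

FS = 1.16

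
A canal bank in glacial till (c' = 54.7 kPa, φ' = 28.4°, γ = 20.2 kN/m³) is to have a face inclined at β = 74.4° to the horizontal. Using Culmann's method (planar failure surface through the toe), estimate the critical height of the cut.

Culmann's analysis gives the critical failure plane at α_cr = (β + φ')/2 = (74.4 + 28.4)/2 = 51.4°, and the critical height
H_c = (4c'/γ) · sinβ cosφ' / [1 − cos(β − φ')]
    = (4·54.7/20.2) · sin74.4°·cos28.4° / [1 − cos(46.0°)]
    = 10.832 · 0.9632·0.8796 / [1 − 0.6947]
    = 10.832 · 0.8472 / 0.3053
    = 30.06 m

H_c = 30.06 m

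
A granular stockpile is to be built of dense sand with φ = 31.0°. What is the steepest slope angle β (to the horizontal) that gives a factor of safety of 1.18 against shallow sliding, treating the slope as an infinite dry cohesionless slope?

For an infinite dry cohesionless slope FS = tanφ/tanβ, so tanβ = tanφ / FS.
tanβ = tan31.0° / 1.18 = 0.6009 / 1.18 = 0.5092
β = arctan(0.5092) = 26.99°

β = 27.0°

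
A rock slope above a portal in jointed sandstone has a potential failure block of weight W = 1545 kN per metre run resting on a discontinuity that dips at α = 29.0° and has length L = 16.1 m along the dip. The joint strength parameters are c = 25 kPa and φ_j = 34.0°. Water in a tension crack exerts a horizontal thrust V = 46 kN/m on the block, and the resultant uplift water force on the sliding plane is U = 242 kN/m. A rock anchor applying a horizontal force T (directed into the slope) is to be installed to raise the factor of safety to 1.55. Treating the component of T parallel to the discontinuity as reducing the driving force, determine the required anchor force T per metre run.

T = 52 kN/m

Resolving forces along and normal to the sliding plane, with the horizontal anchor force T adding T·sinα to the effective normal force and T·cosα acting up the plane against the driving force:
FS = [cL + (W cosα − U − V sinα + T sinα) tanφ_j] / [W sinα + V cosα − T cosα]
Without the anchor: N' = 1087.0 kN/m, driving T_d = 789.3 kN/m, resisting R = 25·16.1 + 1087.0·tan34.0° = 1135.7 kN/m, FS = 1.44.
Setting FS = 1.55 and solving for T:
1.55·(789.3 − T cos29.0°) = 1135.7 + T sin29.0°·tan34.0°
T·(sin29.0°·tan34.0° + 1.55·cos29.0°) = 1.55·789.3 − 1135.7
T·(0.4848·0.6745 + 1.55·0.8746) = 1223.4 − 1135.7 = 87.7
T·1.6827 = 87.7
T = 52.1 kN/m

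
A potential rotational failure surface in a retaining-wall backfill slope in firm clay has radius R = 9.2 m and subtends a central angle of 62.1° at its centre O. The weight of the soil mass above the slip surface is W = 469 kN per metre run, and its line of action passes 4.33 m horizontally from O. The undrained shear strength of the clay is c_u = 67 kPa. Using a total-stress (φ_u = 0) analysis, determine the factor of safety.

Taking moments about the centre O, the resisting moment is provided by the undrained shear strength acting along the arc:
Arc length L_a = R·θ = 9.2·(62.1°·π/180) = 9.2·1.0838 = 9.97 m
M_R = c_u·L_a·R = 67·9.97·9.2 = 6146.4 kN·m/m
M_D = W·d = 469·4.33 = 2030.8 kN·m/m
FS = M_R / M_D = 6146.4 / 2030.8 = 3.027

FS = 3.03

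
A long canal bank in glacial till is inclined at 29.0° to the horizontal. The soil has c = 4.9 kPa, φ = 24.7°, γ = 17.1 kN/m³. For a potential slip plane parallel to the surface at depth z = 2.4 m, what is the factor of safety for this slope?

For an infinite slope with a slip plane parallel to the surface (no pore pressure): FS = [c + γz cos²β tanφ] / [γz sinβ cosβ].
γz = 17.1·2.4 = 41.04 kN/m²
Numerator = 4.9 + 41.04·cos²29.0°·tan24.7° = 4.9 + 41.04·0.7650·0.4599 = 19.340 kPa
Denominator = 41.04·sin29.0°·cos29.0° = 41.04·0.4848·0.8746 = 17.402 kPa
FS = 19.340 / 17.402 = 1.111

FS = 1.11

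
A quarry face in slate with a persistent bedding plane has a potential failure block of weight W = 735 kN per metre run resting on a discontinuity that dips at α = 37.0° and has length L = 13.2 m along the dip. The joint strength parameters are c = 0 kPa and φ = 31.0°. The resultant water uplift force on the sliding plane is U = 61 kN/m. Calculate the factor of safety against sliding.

Resolving the block weight along and normal to the plane and applying the Mohr–Coulomb strength on the joint:
N' = W cosα − U = 735·cos37.0° − 61 = 526.0 kN/m
Driving force T = W sinα = 735·sin37.0° = 442.3 kN/m
Resisting force R = c·L + N'·tanφ = 0·13.2 + 526.0·tan31.0° = 0.0 + 316.1 = 316.1 kN/m
FS = R / T = 316.1 / 442.3 = 0.715

FS = 0.71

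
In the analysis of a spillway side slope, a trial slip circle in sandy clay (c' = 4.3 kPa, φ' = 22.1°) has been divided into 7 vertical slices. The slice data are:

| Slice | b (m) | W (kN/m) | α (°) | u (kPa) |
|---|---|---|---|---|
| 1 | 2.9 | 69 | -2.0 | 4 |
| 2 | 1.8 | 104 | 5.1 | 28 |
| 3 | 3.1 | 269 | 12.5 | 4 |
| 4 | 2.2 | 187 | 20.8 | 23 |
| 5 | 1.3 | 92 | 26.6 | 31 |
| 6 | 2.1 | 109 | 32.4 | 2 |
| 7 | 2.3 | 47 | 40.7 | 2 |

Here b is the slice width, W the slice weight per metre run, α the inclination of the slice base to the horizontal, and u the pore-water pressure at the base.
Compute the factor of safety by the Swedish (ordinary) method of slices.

FS = 1.27

Ordinary method of slices: FS = Σ[c'·Δl_i + (W_i cosα_i − u_i·Δl_i)·tanφ'] / Σ W_i sinα_i, with Δl_i = b_i / cosα_i.
Slice 1: Δl = 2.9/cos(-2.0°) = 2.902 m; N'_1 = 69·cos(-2.0°) − 4·2.902 = 57.4; c'Δl = 12.48; W sinα = -2.4
Slice 2: Δl = 1.8/cos5.1° = 1.807 m; N'_2 = 104·cos5.1° − 28·1.807 = 53.0; c'Δl = 7.77; W sinα = 9.2
Slice 3: Δl = 3.1/cos12.5° = 3.175 m; N'_3 = 269·cos12.5° − 4·3.175 = 249.9; c'Δl = 13.65; W sinα = 58.2
Slice 4: Δl = 2.2/cos20.8° = 2.353 m; N'_4 = 187·cos20.8° − 23·2.353 = 120.7; c'Δl = 10.12; W sinα = 66.4
Slice 5: Δl = 1.3/cos26.6° = 1.454 m; N'_5 = 92·cos26.6° − 31·1.454 = 37.2; c'Δl = 6.25; W sinα = 41.2
Slice 6: Δl = 2.1/cos32.4° = 2.487 m; N'_6 = 109·cos32.4° − 2·2.487 = 87.1; c'Δl = 10.69; W sinα = 58.4
Slice 7: Δl = 2.3/cos40.7° = 3.034 m; N'_7 = 47·cos40.7° − 2·3.034 = 29.6; c'Δl = 13.05; W sinα = 30.6
Σc'Δl = 74.0 kN/m; ΣN' = 634.8 kN/m; ΣW sinα = 261.7 kN/m
Resisting = 74.0 + 634.8·tan22.1° = 74.0 + 257.7 = 331.8 kN/m
FS = 331.8 / 261.7 = 1.268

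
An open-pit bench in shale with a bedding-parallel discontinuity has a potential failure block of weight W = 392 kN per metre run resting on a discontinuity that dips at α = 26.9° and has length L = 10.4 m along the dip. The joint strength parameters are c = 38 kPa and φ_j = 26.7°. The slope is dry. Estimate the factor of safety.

Resolving the block weight along and normal to the plane and applying the Mohr–Coulomb strength on the joint:
N' = W cosα = 392·cos26.9° = 349.6 kN/m
Driving force T = W sinα = 392·sin26.9° = 177.4 kN/m
Resisting force R = c·L + N'·tanφ_j = 38·10.4 + 349.6·tan26.7° = 395.2 + 175.8 = 571.0 kN/m
FS = R / T = 571.0 / 177.4 = 3.220

FS = 3.22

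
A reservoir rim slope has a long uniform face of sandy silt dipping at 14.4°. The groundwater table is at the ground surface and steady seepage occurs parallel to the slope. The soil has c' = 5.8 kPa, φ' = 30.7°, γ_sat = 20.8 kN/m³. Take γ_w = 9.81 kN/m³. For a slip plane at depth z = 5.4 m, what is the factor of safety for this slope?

FS = 1.44

With seepage parallel to the slope and the water table at the surface, the effective normal stress on the slip plane uses the buoyant unit weight γ' = γ_sat − γ_w while the driving shear stress uses γ_sat:
FS = [c' + γ' z cos²β tanφ'] / [γ_sat z sinβ cosβ]
γ' = 20.8 − 9.81 = 10.99 kN/m³
Numerator = 5.8 + 10.99·5.4·cos²14.4°·tan30.7° = 5.8 + 10.99·5.4·0.9382·0.5938 = 38.858 kPa
Denominator = 20.8·5.4·sin14.4°·cos14.4° = 20.8·5.4·0.2487·0.9686 = 27.055 kPa
FS = 38.858 / 27.055 = 1.436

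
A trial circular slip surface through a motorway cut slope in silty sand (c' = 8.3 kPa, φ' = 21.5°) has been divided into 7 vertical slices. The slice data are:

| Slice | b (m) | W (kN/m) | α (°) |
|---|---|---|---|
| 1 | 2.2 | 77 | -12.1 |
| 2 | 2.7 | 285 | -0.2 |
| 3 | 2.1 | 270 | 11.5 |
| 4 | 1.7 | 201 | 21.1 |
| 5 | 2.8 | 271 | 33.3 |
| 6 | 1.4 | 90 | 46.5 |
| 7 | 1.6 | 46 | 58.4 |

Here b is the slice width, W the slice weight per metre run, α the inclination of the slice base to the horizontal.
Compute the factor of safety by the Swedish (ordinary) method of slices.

Ordinary method of slices: FS = Σ[c'·Δl_i + (W_i cosα_i)·tanφ'] / Σ W_i sinα_i, with Δl_i = b_i / cosα_i.
Slice 1: Δl = 2.2/cos(-12.1°) = 2.250 m; N'_1 = 77·cos(-12.1°) = 75.3; c'Δl = 18.67; W sinα = -16.1
Slice 2: Δl = 2.7/cos(-0.2°) = 2.700 m; N'_2 = 285·cos(-0.2°) = 285.0; c'Δl = 22.41; W sinα = -1.0
Slice 3: Δl = 2.1/cos11.5° = 2.143 m; N'_3 = 270·cos11.5° = 264.6; c'Δl = 17.79; W sinα = 53.8
Slice 4: Δl = 1.7/cos21.1° = 1.822 m; N'_4 = 201·cos21.1° = 187.5; c'Δl = 15.12; W sinα = 72.4
Slice 5: Δl = 2.8/cos33.3° = 3.350 m; N'_5 = 271·cos33.3° = 226.5; c'Δl = 27.81; W sinα = 148.8
Slice 6: Δl = 1.4/cos46.5° = 2.034 m; N'_6 = 90·cos46.5° = 62.0; c'Δl = 16.88; W sinα = 65.3
Slice 7: Δl = 1.6/cos58.4° = 3.054 m; N'_7 = 46·cos58.4° = 24.1; c'Δl = 25.34; W sinα = 39.2
Σc'Δl = 144.0 kN/m; ΣN' = 1124.9 kN/m; ΣW sinα = 362.3 kN/m
Resisting = 144.0 + 1124.9·tan21.5° = 144.0 + 443.1 = 587.2 kN/m
FS = 587.2 / 362.3 = 1.621

FS = 1.62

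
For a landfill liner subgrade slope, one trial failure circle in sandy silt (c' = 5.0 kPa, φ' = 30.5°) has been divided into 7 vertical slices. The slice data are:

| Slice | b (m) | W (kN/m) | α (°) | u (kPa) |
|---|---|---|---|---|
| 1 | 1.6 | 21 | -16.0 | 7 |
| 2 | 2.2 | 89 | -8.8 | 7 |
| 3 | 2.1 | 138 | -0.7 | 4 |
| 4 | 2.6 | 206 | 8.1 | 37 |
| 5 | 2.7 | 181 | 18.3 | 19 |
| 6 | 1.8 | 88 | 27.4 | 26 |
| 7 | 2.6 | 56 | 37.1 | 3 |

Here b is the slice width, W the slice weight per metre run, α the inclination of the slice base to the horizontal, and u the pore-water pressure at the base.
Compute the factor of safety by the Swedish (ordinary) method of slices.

Ordinary method of slices: FS = Σ[c'·Δl_i + (W_i cosα_i − u_i·Δl_i)·tanφ'] / Σ W_i sinα_i, with Δl_i = b_i / cosα_i.
Slice 1: Δl = 1.6/cos(-16.0°) = 1.664 m; N'_1 = 21·cos(-16.0°) − 7·1.664 = 8.5; c'Δl = 8.32; W sinα = -5.8
Slice 2: Δl = 2.2/cos(-8.8°) = 2.226 m; N'_2 = 89·cos(-8.8°) − 7·2.226 = 72.4; c'Δl = 11.13; W sinα = -13.6
Slice 3: Δl = 2.1/cos(-0.7°) = 2.100 m; N'_3 = 138·cos(-0.7°) − 4·2.100 = 129.6; c'Δl = 10.50; W sinα = -1.7
Slice 4: Δl = 2.6/cos8.1° = 2.626 m; N'_4 = 206·cos8.1° − 37·2.626 = 106.8; c'Δl = 13.13; W sinα = 29.0
Slice 5: Δl = 2.7/cos18.3° = 2.844 m; N'_5 = 181·cos18.3° − 19·2.844 = 117.8; c'Δl = 14.22; W sinα = 56.8
Slice 6: Δl = 1.8/cos27.4° = 2.027 m; N'_6 = 88·cos27.4° − 26·2.027 = 25.4; c'Δl = 10.14; W sinα = 40.5
Slice 7: Δl = 2.6/cos37.1° = 3.260 m; N'_7 = 56·cos37.1° − 3·3.260 = 34.9; c'Δl = 16.30; W sinα = 33.8
Σc'Δl = 83.7 kN/m; ΣN' = 495.4 kN/m; ΣW sinα = 139.0 kN/m
Resisting = 83.7 + 495.4·tan30.5° = 83.7 + 291.8 = 375.5 kN/m
FS = 375.5 / 139.0 = 2.701

FS = 2.70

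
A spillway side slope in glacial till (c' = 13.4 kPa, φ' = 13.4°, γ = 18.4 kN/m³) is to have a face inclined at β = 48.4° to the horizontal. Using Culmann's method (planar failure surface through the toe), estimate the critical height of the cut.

H_c = 11.72 m

Culmann's analysis gives the critical failure plane at α_cr = (β + φ')/2 = (48.4 + 13.4)/2 = 30.9°, and the critical height
H_c = (4c'/γ) · sinβ cosφ' / [1 − cos(β − φ')]
    = (4·13.4/18.4) · sin48.4°·cos13.4° / [1 − cos(35.0°)]
    = 2.913 · 0.7478·0.9728 / [1 − 0.8192]
    = 2.913 · 0.7274 / 0.1808
    = 11.72 m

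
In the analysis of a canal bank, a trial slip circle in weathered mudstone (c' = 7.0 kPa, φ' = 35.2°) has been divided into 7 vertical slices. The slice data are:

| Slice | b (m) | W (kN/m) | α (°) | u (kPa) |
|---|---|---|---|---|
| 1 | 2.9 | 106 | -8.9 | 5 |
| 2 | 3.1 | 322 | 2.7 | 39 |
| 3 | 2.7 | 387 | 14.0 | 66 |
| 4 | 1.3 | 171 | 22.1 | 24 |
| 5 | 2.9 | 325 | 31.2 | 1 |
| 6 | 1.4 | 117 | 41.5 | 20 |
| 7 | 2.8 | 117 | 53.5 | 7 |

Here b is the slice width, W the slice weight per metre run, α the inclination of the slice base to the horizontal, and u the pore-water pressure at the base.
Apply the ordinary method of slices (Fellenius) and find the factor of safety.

FS = 1.66

Ordinary method of slices: FS = Σ[c'·Δl_i + (W_i cosα_i − u_i·Δl_i)·tanφ'] / Σ W_i sinα_i, with Δl_i = b_i / cosα_i.
Slice 1: Δl = 2.9/cos(-8.9°) = 2.935 m; N'_1 = 106·cos(-8.9°) − 5·2.935 = 90.0; c'Δl = 20.55; W sinα = -16.4
Slice 2: Δl = 3.1/cos2.7° = 3.103 m; N'_2 = 322·cos2.7° − 39·3.103 = 200.6; c'Δl = 21.72; W sinα = 15.2
Slice 3: Δl = 2.7/cos14.0° = 2.783 m; N'_3 = 387·cos14.0° − 66·2.783 = 191.8; c'Δl = 19.48; W sinα = 93.6
Slice 4: Δl = 1.3/cos22.1° = 1.403 m; N'_4 = 171·cos22.1° − 24·1.403 = 124.8; c'Δl = 9.82; W sinα = 64.3
Slice 5: Δl = 2.9/cos31.2° = 3.390 m; N'_5 = 325·cos31.2° − 1·3.390 = 274.6; c'Δl = 23.73; W sinα = 168.4
Slice 6: Δl = 1.4/cos41.5° = 1.869 m; N'_6 = 117·cos41.5° − 20·1.869 = 50.2; c'Δl = 13.08; W sinα = 77.5
Slice 7: Δl = 2.8/cos53.5° = 4.707 m; N'_7 = 117·cos53.5° − 7·4.707 = 36.6; c'Δl = 32.95; W sinα = 94.1
Σc'Δl = 141.3 kN/m; ΣN' = 968.8 kN/m; ΣW sinα = 496.7 kN/m
Resisting = 141.3 + 968.8·tan35.2° = 141.3 + 683.4 = 824.7 kN/m
FS = 824.7 / 496.7 = 1.661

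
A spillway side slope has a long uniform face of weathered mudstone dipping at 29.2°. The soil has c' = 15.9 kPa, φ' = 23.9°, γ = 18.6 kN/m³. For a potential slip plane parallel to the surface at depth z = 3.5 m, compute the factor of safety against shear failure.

FS = 1.37

For an infinite slope with a slip plane parallel to the surface (no pore pressure): FS = [c' + γz cos²β tanφ'] / [γz sinβ cosβ].
γz = 18.6·3.5 = 65.10 kN/m²
Numerator = 15.9 + 65.10·cos²29.2°·tan23.9° = 15.9 + 65.10·0.7620·0.4431 = 37.882 kPa
Denominator = 65.10·sin29.2°·cos29.2° = 65.10·0.4879·0.8729 = 27.724 kPa
FS = 37.882 / 27.724 = 1.366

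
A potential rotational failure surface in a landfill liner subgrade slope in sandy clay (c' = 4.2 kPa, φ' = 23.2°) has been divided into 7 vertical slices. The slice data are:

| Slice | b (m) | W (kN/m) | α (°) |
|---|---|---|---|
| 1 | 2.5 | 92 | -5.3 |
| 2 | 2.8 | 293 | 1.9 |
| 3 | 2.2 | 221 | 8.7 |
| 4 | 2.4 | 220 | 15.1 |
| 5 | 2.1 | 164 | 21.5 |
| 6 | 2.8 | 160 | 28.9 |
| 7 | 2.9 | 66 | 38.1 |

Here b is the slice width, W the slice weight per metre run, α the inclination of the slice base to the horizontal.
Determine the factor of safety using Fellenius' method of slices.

FS = 2.14

Ordinary method of slices: FS = Σ[c'·Δl_i + (W_i cosα_i)·tanφ'] / Σ W_i sinα_i, with Δl_i = b_i / cosα_i.
Slice 1: Δl = 2.5/cos(-5.3°) = 2.511 m; N'_1 = 92·cos(-5.3°) = 91.6; c'Δl = 10.55; W sinα = -8.5
Slice 2: Δl = 2.8/cos1.9° = 2.802 m; N'_2 = 293·cos1.9° = 292.8; c'Δl = 11.77; W sinα = 9.7
Slice 3: Δl = 2.2/cos8.7° = 2.226 m; N'_3 = 221·cos8.7° = 218.5; c'Δl = 9.35; W sinα = 33.4
Slice 4: Δl = 2.4/cos15.1° = 2.486 m; N'_4 = 220·cos15.1° = 212.4; c'Δl = 10.44; W sinα = 57.3
Slice 5: Δl = 2.1/cos21.5° = 2.257 m; N'_5 = 164·cos21.5° = 152.6; c'Δl = 9.48; W sinα = 60.1
Slice 6: Δl = 2.8/cos28.9° = 3.198 m; N'_6 = 160·cos28.9° = 140.1; c'Δl = 13.43; W sinα = 77.3
Slice 7: Δl = 2.9/cos38.1° = 3.685 m; N'_7 = 66·cos38.1° = 51.9; c'Δl = 15.48; W sinα = 40.7
Σc'Δl = 80.5 kN/m; ΣN' = 1159.9 kN/m; ΣW sinα = 270.1 kN/m
Resisting = 80.5 + 1159.9·tan23.2° = 80.5 + 497.1 = 577.6 kN/m
FS = 577.6 / 270.1 = 2.138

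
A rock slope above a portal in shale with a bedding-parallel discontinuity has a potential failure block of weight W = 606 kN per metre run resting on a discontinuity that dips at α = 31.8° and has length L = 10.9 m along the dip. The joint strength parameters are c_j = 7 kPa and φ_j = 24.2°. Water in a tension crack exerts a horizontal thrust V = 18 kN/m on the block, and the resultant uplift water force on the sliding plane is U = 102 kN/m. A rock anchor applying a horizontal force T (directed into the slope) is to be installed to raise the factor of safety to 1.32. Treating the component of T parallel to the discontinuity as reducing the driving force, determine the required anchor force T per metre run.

Resolving forces along and normal to the sliding plane, with the horizontal anchor force T adding T·sinα to the effective normal force and T·cosα acting up the plane against the driving force:
FS = [c_jL + (W cosα − U − V sinα + T sinα) tanφ_j] / [W sinα + V cosα − T cosα]
Without the anchor: N' = 403.5 kN/m, driving T_d = 334.6 kN/m, resisting R = 7·10.9 + 403.5·tan24.2° = 257.7 kN/m, FS = 0.77.
Setting FS = 1.32 and solving for T:
1.32·(334.6 − T cos31.8°) = 257.7 + T sin31.8°·tan24.2°
T·(sin31.8°·tan24.2° + 1.32·cos31.8°) = 1.32·334.6 − 257.7
T·(0.5270·0.4494 + 1.32·0.8499) = 441.7 − 257.7 = 184.1
T·1.3587 = 184.1
T = 135.5 kN/m

T = 135 kN/m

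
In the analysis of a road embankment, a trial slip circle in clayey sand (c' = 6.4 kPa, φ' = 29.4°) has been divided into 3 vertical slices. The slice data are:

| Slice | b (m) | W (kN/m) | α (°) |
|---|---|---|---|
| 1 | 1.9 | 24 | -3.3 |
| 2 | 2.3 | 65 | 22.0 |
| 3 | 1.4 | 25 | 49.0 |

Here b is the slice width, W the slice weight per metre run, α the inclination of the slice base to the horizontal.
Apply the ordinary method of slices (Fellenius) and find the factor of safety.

FS = 2.35

Ordinary method of slices: FS = Σ[c'·Δl_i + (W_i cosα_i)·tanφ'] / Σ W_i sinα_i, with Δl_i = b_i / cosα_i.
Slice 1: Δl = 1.9/cos(-3.3°) = 1.903 m; N'_1 = 24·cos(-3.3°) = 24.0; c'Δl = 12.18; W sinα = -1.4
Slice 2: Δl = 2.3/cos22.0° = 2.481 m; N'_2 = 65·cos22.0° = 60.3; c'Δl = 15.88; W sinα = 24.3
Slice 3: Δl = 1.4/cos49.0° = 2.134 m; N'_3 = 25·cos49.0° = 16.4; c'Δl = 13.66; W sinα = 18.9
Σc'Δl = 41.7 kN/m; ΣN' = 100.6 kN/m; ΣW sinα = 41.8 kN/m
Resisting = 41.7 + 100.6·tan29.4° = 41.7 + 56.7 = 98.4 kN/m
FS = 98.4 / 41.8 = 2.352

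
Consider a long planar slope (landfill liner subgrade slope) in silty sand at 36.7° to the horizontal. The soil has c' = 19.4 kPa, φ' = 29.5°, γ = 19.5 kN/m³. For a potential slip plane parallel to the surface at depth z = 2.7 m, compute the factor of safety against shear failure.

For an infinite slope with a slip plane parallel to the surface (no pore pressure): FS = [c' + γz cos²β tanφ'] / [γz sinβ cosβ].
γz = 19.5·2.7 = 52.65 kN/m²
Numerator = 19.4 + 52.65·cos²36.7°·tan29.5° = 19.4 + 52.65·0.6428·0.5658 = 38.549 kPa
Denominator = 52.65·sin36.7°·cos36.7° = 52.65·0.5976·0.8018 = 25.228 kPa
FS = 38.549 / 25.228 = 1.528

FS = 1.53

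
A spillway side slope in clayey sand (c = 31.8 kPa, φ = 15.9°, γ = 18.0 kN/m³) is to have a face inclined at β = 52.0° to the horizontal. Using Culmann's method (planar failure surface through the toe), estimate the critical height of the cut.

Culmann's analysis gives the critical failure plane at α_cr = (β + φ)/2 = (52.0 + 15.9)/2 = 34.0°, and the critical height
H_c = (4c/γ) · sinβ cosφ / [1 − cos(β − φ)]
    = (4·31.8/18.0) · sin52.0°·cos15.9° / [1 − cos(36.1°)]
    = 7.067 · 0.7880·0.9617 / [1 − 0.8080]
    = 7.067 · 0.7579 / 0.1920
    = 27.89 m

H_c = 27.89 m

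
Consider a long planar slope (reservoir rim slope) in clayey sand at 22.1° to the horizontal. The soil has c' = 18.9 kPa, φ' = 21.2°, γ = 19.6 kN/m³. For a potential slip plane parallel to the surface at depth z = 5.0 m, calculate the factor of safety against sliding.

For an infinite slope with a slip plane parallel to the surface (no pore pressure): FS = [c' + γz cos²β tanφ'] / [γz sinβ cosβ].
γz = 19.6·5.0 = 98.00 kN/m²
Numerator = 18.9 + 98.00·cos²22.1°·tan21.2° = 18.9 + 98.00·0.8585·0.3879 = 51.531 kPa
Denominator = 98.00·sin22.1°·cos22.1° = 98.00·0.3762·0.9265 = 34.161 kPa
FS = 51.531 / 34.161 = 1.508

FS = 1.51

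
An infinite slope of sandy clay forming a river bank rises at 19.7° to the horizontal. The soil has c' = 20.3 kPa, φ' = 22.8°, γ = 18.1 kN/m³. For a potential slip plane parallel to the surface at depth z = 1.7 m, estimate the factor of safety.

For an infinite slope with a slip plane parallel to the surface (no pore pressure): FS = [c' + γz cos²β tanφ'] / [γz sinβ cosβ].
γz = 18.1·1.7 = 30.77 kN/m²
Numerator = 20.3 + 30.77·cos²19.7°·tan22.8° = 20.3 + 30.77·0.8864·0.4204 = 31.765 kPa
Denominator = 30.77·sin19.7°·cos19.7° = 30.77·0.3371·0.9415 = 9.765 kPa
FS = 31.765 / 9.765 = 3.253

FS = 3.25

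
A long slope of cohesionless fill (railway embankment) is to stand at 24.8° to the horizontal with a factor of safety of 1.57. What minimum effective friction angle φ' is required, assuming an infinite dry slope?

φ' = 36.0°

FS = tanφ'/tanβ ⇒ tanφ' = FS · tanβ = 1.57 · tan24.8° = 0.7254
φ' = arctan(0.7254) = 35.96°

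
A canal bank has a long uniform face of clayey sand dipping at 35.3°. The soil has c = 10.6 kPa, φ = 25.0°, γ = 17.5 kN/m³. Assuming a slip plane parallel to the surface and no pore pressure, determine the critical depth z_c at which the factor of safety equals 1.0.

z_c = 3.76 m

Setting FS = 1.00 in FS = [c + γz cos²β tanφ] / [γz sinβ cosβ] and solving for z:
z = c / [γ cosβ (FS·sinβ − cosβ·tanφ)]
  = 10.6 / [17.5·cos35.3°·(1.00·sin35.3° − cos35.3°·tan25.0°)]
  = 10.6 / [17.5·0.8161·(1.00·0.5779 − 0.8161·0.4663)]
  = 10.6 / 2.8177 = 3.762 m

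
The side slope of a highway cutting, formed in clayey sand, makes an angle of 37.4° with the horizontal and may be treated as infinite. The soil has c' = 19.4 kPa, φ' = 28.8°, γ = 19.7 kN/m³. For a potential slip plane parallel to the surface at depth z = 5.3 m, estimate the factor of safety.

For an infinite slope with a slip plane parallel to the surface (no pore pressure): FS = [c' + γz cos²β tanφ'] / [γz sinβ cosβ].
γz = 19.7·5.3 = 104.41 kN/m²
Numerator = 19.4 + 104.41·cos²37.4°·tan28.8° = 19.4 + 104.41·0.6311·0.5498 = 55.625 kPa
Denominator = 104.41·sin37.4°·cos37.4° = 104.41·0.6074·0.7944 = 50.379 kPa
FS = 55.625 / 50.379 = 1.104

FS = 1.10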